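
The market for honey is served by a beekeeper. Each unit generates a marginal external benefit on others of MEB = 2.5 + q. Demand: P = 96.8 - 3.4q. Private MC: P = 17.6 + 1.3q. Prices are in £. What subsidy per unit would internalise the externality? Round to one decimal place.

subsidy = £24.6 per unit

Social marginal cost = private MC − MEB = 15.1 + 0.3q.
Set SMC = demand: 15.1 + 0.3q = 96.8 - 3.4q → q* = 22.0811.
The Pigouvian subsidy equals MEB at q*: 2.5 + 1.0×22.0811 = 24.5811.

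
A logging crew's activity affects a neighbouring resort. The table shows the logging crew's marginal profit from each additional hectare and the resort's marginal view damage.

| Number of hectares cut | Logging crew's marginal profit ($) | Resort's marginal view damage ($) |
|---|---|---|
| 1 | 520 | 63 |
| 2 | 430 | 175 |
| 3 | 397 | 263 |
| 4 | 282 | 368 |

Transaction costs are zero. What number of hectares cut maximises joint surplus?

Bargaining reaches the level where marginal profit last exceeds marginal view damage.
That holds through level 3 (397 ≥ 263) but not at 4 (282 < 368).

3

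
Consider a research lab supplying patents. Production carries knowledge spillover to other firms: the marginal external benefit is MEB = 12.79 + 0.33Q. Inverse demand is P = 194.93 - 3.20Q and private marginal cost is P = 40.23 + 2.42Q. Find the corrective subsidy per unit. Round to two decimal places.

subsidy = 23.24 per unit

Social marginal cost = private MC − MEB = 27.44 + 2.09Q.
Set SMC = demand: 27.44 + 2.09Q = 194.93 - 3.20Q → Q* = 31.6616.
The Pigouvian subsidy equals MEB at Q*: 12.79 + 0.33×31.6616 = 23.2383.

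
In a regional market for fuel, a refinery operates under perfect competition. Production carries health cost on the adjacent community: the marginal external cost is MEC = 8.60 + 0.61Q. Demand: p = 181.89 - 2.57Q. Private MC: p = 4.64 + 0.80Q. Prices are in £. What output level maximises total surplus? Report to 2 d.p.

Social marginal cost = private MC + MEC = 13.24 + 1.41Q.
Set SMC = demand: 13.24 + 1.41Q = 181.89 - 2.57Q → Q* = 42.3744.

Q* = 42.37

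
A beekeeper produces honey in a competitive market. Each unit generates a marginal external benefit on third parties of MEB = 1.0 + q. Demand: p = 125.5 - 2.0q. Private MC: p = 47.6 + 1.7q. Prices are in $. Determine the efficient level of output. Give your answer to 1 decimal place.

Social marginal cost = private MC − MEB = 46.6 + 0.7q.
Set SMC = demand: 46.6 + 0.7q = 125.5 - 2.0q → q* = 29.2222.

q* = 29.2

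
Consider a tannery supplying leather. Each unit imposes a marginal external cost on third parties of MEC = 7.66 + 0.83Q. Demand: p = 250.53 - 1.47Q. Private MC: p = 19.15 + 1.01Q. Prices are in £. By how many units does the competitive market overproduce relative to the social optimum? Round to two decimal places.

25.71 units

Market equilibrium (private): 19.15 + 1.01Q = 250.53 - 1.47Q → Q_m = 93.2984.
Social marginal cost = private MC + MEC = 26.81 + 1.84Q.
Set SMC = demand: 26.81 + 1.84Q = 250.53 - 1.47Q → Q* = 67.5891.
Gap = |93.2984 − 67.5891| = 25.7093.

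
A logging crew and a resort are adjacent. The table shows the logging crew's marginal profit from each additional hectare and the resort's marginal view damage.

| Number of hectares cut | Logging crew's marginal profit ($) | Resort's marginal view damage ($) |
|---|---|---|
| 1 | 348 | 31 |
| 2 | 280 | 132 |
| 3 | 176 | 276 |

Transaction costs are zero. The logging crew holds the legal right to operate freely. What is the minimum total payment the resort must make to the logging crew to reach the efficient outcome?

$176

Left alone the logging crew would choose level 3 (marginal profit stays positive).
Efficient level: k* = 2 (marginal profit ≥ marginal view damage through 2).
The resort must at least cover the logging crew's forgone profit from cutting 3→2: 176 = 176.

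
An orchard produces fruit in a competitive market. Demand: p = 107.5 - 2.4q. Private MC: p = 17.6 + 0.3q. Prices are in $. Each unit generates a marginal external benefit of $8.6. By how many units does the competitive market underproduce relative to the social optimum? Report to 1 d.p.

Market equilibrium (private): 17.6 + 0.3q = 107.5 - 2.4q → q_m = 33.2963.
Social marginal cost = private MC − MEB = 9.0 + 0.3q.
Set SMC = demand: 9.0 + 0.3q = 107.5 - 2.4q → q* = 36.4815.
Gap = |33.2963 − 36.4815| = 3.1852.

3.2 units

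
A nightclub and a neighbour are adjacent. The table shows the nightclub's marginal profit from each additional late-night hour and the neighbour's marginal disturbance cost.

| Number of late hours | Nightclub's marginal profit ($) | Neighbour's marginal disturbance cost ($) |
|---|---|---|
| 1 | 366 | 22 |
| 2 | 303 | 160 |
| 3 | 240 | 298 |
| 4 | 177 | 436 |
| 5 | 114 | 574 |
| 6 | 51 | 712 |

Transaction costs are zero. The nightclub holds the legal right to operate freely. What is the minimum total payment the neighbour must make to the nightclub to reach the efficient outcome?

Left alone the nightclub would choose level 6 (marginal profit stays positive).
Efficient level: k* = 2 (marginal profit ≥ marginal disturbance cost through 2).
The neighbour must at least cover the nightclub's forgone profit from cutting 6→2: 240 + 177 + 114 + 51 = 582.

$582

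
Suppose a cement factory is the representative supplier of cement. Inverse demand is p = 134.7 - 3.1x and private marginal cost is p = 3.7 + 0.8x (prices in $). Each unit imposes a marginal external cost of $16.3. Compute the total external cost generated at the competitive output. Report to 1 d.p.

Market equilibrium (private): 3.7 + 0.8x = 134.7 - 3.1x → x_m = 33.5897.
Total external cost = MEC × x_m = 16.3 × 33.5897 = 547.5121.

$547.5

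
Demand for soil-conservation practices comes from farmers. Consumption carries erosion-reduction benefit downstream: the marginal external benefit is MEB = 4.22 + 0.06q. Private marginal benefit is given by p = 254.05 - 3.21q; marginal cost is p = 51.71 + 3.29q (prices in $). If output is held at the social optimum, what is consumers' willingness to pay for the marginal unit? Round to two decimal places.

P = $151.09

Social marginal benefit = demand + MEB = 258.27 - 3.15q.
Set SMB = MC: 258.27 - 3.15q = 51.71 + 3.29q → q* = 32.0745.
Consumer price on the demand curve at q*: 254.05 − 3.21×32.0745 = 151.0909.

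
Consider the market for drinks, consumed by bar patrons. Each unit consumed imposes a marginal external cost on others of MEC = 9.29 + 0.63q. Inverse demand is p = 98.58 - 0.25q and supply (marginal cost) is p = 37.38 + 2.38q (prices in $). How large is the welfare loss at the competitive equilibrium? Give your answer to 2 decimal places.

DWL = $87.98

Market equilibrium (private): 37.38 + 2.38q = 98.58 - 0.25q → q_m = 23.2700.
Social marginal benefit = demand − MEC = 89.29 - 0.88q.
Set SMB = MC: 89.29 - 0.88q = 37.38 + 2.38q → q* = 15.9233.
Between q* and q_m the wedge MC − SMB runs linearly from 0 to MEC(q_m), so the loss is a triangle.
DWL = ½ × 7.3467 × 23.9501 = 87.9771.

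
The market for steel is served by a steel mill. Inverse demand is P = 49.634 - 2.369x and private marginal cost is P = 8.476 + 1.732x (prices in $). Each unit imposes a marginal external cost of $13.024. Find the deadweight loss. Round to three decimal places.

Market equilibrium (private): 8.476 + 1.732x = 49.634 - 2.369x → x_m = 10.0361.
Social marginal cost = private MC + MEC = 21.500 + 1.732x.
Set SMC = demand: 21.500 + 1.732x = 49.634 - 2.369x → x* = 6.8603.
Height of the DWL triangle at x_m is SMC(x_m) − demand(x_m) = MEC(x_m) = 13.0240.
DWL = ½ × 3.1758 × 13.0240 = 20.6808.

DWL = $20.681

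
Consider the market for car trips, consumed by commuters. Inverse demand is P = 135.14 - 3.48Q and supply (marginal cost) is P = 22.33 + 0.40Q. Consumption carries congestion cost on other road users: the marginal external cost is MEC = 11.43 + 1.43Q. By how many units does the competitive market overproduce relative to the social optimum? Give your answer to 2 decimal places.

Market equilibrium (private): 22.33 + 0.40Q = 135.14 - 3.48Q → Q_m = 29.0747.
Social marginal benefit = demand − MEC = 123.71 - 4.91Q.
Set SMB = MC: 123.71 - 4.91Q = 22.33 + 0.40Q → Q* = 19.0923.
Gap = |29.0747 − 19.0923| = 9.9824.

9.98 units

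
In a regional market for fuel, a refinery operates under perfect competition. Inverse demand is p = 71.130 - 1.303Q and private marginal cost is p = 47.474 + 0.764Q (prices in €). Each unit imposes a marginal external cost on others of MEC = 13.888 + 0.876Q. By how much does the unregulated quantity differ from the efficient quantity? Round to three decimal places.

8.126 units

Market equilibrium (private): 47.474 + 0.764Q = 71.130 - 1.303Q → Q_m = 11.4446.
Social marginal cost = private MC + MEC = 61.362 + 1.640Q.
Set SMC = demand: 61.362 + 1.640Q = 71.130 - 1.303Q → Q* = 3.3191.
Gap = |11.4446 − 3.3191| = 8.1255.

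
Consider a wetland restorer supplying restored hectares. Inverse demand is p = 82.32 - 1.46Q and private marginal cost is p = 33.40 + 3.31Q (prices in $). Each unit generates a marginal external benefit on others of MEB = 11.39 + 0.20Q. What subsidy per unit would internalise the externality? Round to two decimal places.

Social marginal cost = private MC − MEB = 22.01 + 3.11Q.
Set SMC = demand: 22.01 + 3.11Q = 82.32 - 1.46Q → Q* = 13.1969.
The Pigouvian subsidy equals MEB at Q*: 11.39 + 0.20×13.1969 = 14.0294.

subsidy = $14.03 per unit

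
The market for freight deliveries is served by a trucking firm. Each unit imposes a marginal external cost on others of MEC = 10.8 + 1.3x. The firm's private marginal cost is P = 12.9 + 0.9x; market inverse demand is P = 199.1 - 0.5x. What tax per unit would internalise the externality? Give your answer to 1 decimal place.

Social marginal cost = private MC + MEC = 23.7 + 2.2x.
Set SMC = demand: 23.7 + 2.2x = 199.1 - 0.5x → x* = 64.9630.
The Pigouvian tax equals MEC at x*: 10.8 + 1.3×64.9630 = 95.2519.

tax = 95.3 per unit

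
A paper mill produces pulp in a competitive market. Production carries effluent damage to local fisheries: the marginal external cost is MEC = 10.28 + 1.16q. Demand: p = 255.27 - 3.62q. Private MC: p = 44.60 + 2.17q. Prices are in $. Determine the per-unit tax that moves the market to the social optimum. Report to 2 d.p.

tax = $43.73 per unit

Social marginal cost = private MC + MEC = 54.88 + 3.33q.
Set SMC = demand: 54.88 + 3.33q = 255.27 - 3.62q → q* = 28.8331.
The Pigouvian tax equals MEC at q*: 10.28 + 1.16×28.8331 = 43.7264.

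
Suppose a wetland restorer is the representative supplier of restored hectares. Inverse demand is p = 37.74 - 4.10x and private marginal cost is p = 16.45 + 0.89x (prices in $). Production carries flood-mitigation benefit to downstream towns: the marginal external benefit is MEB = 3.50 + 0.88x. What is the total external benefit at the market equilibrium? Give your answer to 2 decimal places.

Market equilibrium (private): 16.45 + 0.89x = 37.74 - 4.10x → x_m = 4.2665.
Total external benefit = ∫₀^{x_m} (3.50 + 0.88x) dx = 3.50×4.2665 + ½×0.88×4.2665² = 22.9421.

$22.94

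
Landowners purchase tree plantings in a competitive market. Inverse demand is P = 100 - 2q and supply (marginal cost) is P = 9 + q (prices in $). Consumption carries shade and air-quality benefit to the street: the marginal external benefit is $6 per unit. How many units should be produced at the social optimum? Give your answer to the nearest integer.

q* = 32

Social marginal benefit = demand + MEB = 106 - 2q.
Set SMB = MC: 106 - 2q = 9 + q → q* = 32.3333.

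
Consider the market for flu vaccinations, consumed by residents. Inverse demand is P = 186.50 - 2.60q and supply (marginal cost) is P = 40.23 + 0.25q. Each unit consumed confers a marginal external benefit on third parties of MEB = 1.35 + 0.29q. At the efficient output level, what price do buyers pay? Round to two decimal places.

P = 36.57

Social marginal benefit = demand + MEB = 187.85 - 2.31q.
Set SMB = MC: 187.85 - 2.31q = 40.23 + 0.25q → q* = 57.6641.
Consumer price on the demand curve at q*: 186.50 − 2.60×57.6641 = 36.5733.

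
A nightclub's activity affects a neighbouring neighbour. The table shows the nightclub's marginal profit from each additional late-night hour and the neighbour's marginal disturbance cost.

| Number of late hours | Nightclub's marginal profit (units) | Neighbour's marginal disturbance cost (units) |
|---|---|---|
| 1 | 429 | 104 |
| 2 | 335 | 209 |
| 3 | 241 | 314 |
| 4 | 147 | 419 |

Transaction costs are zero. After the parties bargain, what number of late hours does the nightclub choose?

Bargaining reaches the level where marginal profit last exceeds marginal disturbance cost.
That holds through level 2 (335 ≥ 209) but not at 3 (241 < 314).

2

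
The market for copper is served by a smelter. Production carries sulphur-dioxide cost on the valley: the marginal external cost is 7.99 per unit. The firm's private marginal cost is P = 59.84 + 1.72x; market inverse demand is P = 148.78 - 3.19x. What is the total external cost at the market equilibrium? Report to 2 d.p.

144.73

Market equilibrium (private): 59.84 + 1.72x = 148.78 - 3.19x → x_m = 18.1141.
Total external cost = MEC × x_m = 7.99 × 18.1141 = 144.7317.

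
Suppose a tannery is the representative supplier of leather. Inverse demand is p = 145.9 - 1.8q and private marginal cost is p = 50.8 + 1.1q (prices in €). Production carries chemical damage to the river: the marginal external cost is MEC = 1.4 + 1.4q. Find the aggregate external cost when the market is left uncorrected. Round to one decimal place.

Market equilibrium (private): 50.8 + 1.1q = 145.9 - 1.8q → q_m = 32.7931.
Total external cost = ∫₀^{q_m} (1.4 + 1.4q) dq = 1.4×32.7931 + ½×1.4×32.7931² = 798.6815.

€798.7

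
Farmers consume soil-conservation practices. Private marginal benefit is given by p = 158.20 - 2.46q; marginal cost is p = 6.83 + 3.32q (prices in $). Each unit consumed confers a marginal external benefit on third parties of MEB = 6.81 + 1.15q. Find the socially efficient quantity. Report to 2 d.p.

q* = 34.16

Social marginal benefit = demand + MEB = 165.01 - 1.31q.
Set SMB = MC: 165.01 - 1.31q = 6.83 + 3.32q → q* = 34.1641.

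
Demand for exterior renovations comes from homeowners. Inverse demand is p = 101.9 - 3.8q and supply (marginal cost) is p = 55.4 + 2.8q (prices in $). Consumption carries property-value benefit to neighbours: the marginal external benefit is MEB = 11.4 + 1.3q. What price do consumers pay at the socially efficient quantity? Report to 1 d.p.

Social marginal benefit = demand + MEB = 113.3 - 2.5q.
Set SMB = MC: 113.3 - 2.5q = 55.4 + 2.8q → q* = 10.9245.
Consumer price on the demand curve at q*: 101.9 − 3.8×10.9245 = 60.3869.

P = $60.4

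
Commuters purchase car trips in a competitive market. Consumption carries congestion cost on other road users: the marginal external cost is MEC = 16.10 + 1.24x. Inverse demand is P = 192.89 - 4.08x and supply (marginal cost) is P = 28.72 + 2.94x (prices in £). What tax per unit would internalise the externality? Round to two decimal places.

tax = £38.33 per unit

Social marginal benefit = demand − MEC = 176.79 - 5.32x.
Set SMB = MC: 176.79 - 5.32x = 28.72 + 2.94x → x* = 17.9262.
The Pigouvian tax equals MEC at x*: 16.10 + 1.24×17.9262 = 38.3285.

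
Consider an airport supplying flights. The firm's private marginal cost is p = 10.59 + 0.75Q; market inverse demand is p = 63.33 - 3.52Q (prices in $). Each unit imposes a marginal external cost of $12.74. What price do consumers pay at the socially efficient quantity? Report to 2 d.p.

P = $30.36

Social marginal cost = private MC + MEC = 23.33 + 0.75Q.
Set SMC = demand: 23.33 + 0.75Q = 63.33 - 3.52Q → Q* = 9.3677.
Consumer price on the demand curve at Q*: 63.33 − 3.52×9.3677 = 30.3557.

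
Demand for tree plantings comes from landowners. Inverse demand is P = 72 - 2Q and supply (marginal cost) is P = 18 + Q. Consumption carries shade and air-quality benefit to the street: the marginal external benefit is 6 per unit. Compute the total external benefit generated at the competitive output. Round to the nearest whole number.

108

Market equilibrium (private): 18 + Q = 72 - 2Q → Q_m = 18.0000.
Total external benefit = MEB × Q_m = 6 × 18.0000 = 108.0000.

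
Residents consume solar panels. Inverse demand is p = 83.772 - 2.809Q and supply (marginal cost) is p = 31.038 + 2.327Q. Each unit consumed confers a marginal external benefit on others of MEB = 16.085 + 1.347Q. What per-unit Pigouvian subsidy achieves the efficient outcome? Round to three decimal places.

Social marginal benefit = demand + MEB = 99.857 - 1.462Q.
Set SMB = MC: 99.857 - 1.462Q = 31.038 + 2.327Q → Q* = 18.1628.
The Pigouvian subsidy equals MEB at Q*: 16.085 + 1.347×18.1628 = 40.5503.

subsidy = 40.550 per unit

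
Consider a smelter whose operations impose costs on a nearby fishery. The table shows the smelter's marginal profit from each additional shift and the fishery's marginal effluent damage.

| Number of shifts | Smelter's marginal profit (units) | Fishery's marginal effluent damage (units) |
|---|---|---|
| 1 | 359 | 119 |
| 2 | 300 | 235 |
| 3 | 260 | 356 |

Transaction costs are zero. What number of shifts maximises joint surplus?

2

Bargaining reaches the level where marginal profit last exceeds marginal effluent damage.
That holds through level 2 (300 ≥ 235) but not at 3 (260 < 356).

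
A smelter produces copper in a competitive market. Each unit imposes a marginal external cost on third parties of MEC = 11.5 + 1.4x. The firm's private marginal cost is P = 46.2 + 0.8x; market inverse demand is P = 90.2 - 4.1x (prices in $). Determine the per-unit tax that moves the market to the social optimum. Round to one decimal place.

Social marginal cost = private MC + MEC = 57.7 + 2.2x.
Set SMC = demand: 57.7 + 2.2x = 90.2 - 4.1x → x* = 5.1587.
The Pigouvian tax equals MEC at x*: 11.5 + 1.4×5.1587 = 18.7222.

tax = $18.7 per unit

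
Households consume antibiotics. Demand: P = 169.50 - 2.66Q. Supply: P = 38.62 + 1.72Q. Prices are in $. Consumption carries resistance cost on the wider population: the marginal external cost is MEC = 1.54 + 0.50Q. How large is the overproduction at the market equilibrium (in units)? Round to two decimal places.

3.38 units

Market equilibrium (private): 38.62 + 1.72Q = 169.50 - 2.66Q → Q_m = 29.8813.
Social marginal benefit = demand − MEC = 167.96 - 3.16Q.
Set SMB = MC: 167.96 - 3.16Q = 38.62 + 1.72Q → Q* = 26.5041.
Gap = |29.8813 − 26.5041| = 3.3772.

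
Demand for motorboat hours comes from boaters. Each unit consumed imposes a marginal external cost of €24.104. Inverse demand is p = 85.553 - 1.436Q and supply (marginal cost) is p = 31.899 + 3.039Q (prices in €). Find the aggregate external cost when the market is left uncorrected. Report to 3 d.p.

Market equilibrium (private): 31.899 + 3.039Q = 85.553 - 1.436Q → Q_m = 11.9897.
Total external cost = MEC × Q_m = 24.104 × 11.9897 = 288.9997.

€289.000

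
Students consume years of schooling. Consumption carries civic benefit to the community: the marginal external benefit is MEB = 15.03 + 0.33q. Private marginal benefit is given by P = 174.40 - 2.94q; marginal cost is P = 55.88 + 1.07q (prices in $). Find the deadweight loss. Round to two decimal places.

Market equilibrium (private): 55.88 + 1.07q = 174.40 - 2.94q → q_m = 29.5561.
Social marginal benefit = demand + MEB = 189.43 - 2.61q.
Set SMB = MC: 189.43 - 2.61q = 55.88 + 1.07q → q* = 36.2908.
The welfare-loss triangle has base |q_m − q*| and height MEB(q_m) (the vertical gap between SMB and MC is zero at q* and MEB at q_m).
DWL = ½ × 6.7347 × 24.7835 = 83.4547.

DWL = $83.45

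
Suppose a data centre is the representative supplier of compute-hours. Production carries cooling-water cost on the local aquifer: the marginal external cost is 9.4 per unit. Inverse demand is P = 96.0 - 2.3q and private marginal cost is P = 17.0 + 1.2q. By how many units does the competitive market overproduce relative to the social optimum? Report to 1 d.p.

Market equilibrium (private): 17.0 + 1.2q = 96.0 - 2.3q → q_m = 22.5714.
Social marginal cost = private MC + MEC = 26.4 + 1.2q.
Set SMC = demand: 26.4 + 1.2q = 96.0 - 2.3q → q* = 19.8857.
Gap = |22.5714 − 19.8857| = 2.6857.

2.7 units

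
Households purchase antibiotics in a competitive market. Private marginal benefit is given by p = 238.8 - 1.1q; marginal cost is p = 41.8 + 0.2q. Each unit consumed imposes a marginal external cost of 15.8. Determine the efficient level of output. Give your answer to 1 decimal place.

Social marginal benefit = demand − MEC = 223.0 - 1.1q.
Set SMB = MC: 223.0 - 1.1q = 41.8 + 0.2q → q* = 139.3846.

q* = 139.4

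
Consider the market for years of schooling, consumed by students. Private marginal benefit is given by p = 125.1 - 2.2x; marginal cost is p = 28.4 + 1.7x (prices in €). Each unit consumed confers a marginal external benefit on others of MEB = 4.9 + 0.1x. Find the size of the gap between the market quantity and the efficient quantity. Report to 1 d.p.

Market equilibrium (private): 28.4 + 1.7x = 125.1 - 2.2x → x_m = 24.7949.
Social marginal benefit = demand + MEB = 130.0 - 2.1x.
Set SMB = MC: 130.0 - 2.1x = 28.4 + 1.7x → x* = 26.7368.
Gap = |24.7949 − 26.7368| = 1.9419.

1.9 units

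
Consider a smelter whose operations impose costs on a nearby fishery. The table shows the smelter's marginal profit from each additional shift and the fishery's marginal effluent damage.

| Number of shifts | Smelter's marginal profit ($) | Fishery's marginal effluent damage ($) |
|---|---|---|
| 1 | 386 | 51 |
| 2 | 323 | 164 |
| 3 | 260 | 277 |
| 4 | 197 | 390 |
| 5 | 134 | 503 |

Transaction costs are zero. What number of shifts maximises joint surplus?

2

Bargaining reaches the level where marginal profit last exceeds marginal effluent damage.
That holds through level 2 (323 ≥ 164) but not at 3 (260 < 277).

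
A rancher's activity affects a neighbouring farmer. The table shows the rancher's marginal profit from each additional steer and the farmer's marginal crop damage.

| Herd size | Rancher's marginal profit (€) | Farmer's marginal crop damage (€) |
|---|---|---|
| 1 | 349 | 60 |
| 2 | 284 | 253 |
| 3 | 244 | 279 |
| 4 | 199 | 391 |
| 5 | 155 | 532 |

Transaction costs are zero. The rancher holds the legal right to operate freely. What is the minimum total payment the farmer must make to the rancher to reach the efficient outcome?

€598

Left alone the rancher would choose level 5 (marginal profit stays positive).
Efficient level: k* = 2 (marginal profit ≥ marginal crop damage through 2).
The farmer must at least cover the rancher's forgone profit from cutting 5→2: 244 + 199 + 155 = 598.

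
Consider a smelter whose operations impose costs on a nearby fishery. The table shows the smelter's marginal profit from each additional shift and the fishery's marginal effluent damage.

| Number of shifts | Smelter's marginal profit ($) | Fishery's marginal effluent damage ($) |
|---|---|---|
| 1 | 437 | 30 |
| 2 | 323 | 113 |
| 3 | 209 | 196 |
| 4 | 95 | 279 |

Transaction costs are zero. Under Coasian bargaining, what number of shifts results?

Bargaining reaches the level where marginal profit last exceeds marginal effluent damage.
That holds through level 3 (209 ≥ 196) but not at 4 (95 < 279).

3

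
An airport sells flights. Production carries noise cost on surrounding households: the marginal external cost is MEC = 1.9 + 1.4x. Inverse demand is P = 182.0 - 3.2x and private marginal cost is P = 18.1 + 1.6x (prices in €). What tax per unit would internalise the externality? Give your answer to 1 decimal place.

tax = €38.5 per unit

Social marginal cost = private MC + MEC = 20.0 + 3.0x.
Set SMC = demand: 20.0 + 3.0x = 182.0 - 3.2x → x* = 26.1290.
The Pigouvian tax equals MEC at x*: 1.9 + 1.4×26.1290 = 38.4806.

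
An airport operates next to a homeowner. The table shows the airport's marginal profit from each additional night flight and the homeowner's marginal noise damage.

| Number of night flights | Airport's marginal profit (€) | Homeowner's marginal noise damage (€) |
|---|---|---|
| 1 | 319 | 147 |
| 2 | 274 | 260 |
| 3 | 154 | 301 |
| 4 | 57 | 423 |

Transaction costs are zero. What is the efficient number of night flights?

Bargaining reaches the level where marginal profit last exceeds marginal noise damage.
That holds through level 2 (274 ≥ 260) but not at 3 (154 < 301).

2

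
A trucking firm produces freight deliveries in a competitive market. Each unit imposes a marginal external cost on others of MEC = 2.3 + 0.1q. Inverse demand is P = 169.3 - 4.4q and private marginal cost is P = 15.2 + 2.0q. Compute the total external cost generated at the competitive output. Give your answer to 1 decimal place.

Market equilibrium (private): 15.2 + 2.0q = 169.3 - 4.4q → q_m = 24.0781.
Total external cost = ∫₀^{q_m} (2.3 + 0.1q) dq = 2.3×24.0781 + ½×0.1×24.0781² = 84.3674.

84.4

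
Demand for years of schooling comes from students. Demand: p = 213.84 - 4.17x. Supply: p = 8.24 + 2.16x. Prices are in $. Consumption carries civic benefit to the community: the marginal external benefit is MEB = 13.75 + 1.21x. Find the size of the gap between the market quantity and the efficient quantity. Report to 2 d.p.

10.36 units

Market equilibrium (private): 8.24 + 2.16x = 213.84 - 4.17x → x_m = 32.4803.
Social marginal benefit = demand + MEB = 227.59 - 2.96x.
Set SMB = MC: 227.59 - 2.96x = 8.24 + 2.16x → x* = 42.8418.
Gap = |32.4803 − 42.8418| = 10.3615.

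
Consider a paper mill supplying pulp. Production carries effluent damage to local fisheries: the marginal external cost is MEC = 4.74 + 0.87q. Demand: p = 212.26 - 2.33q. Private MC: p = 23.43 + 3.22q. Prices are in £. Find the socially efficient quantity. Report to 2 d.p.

q* = 28.67

Social marginal cost = private MC + MEC = 28.17 + 4.09q.
Set SMC = demand: 28.17 + 4.09q = 212.26 - 2.33q → q* = 28.6745.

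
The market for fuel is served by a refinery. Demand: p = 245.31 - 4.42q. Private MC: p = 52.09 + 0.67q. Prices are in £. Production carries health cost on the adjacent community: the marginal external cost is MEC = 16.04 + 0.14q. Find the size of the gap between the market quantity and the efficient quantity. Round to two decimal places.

4.08 units

Market equilibrium (private): 52.09 + 0.67q = 245.31 - 4.42q → q_m = 37.9607.
Social marginal cost = private MC + MEC = 68.13 + 0.81q.
Set SMC = demand: 68.13 + 0.81q = 245.31 - 4.42q → q* = 33.8776.
Gap = |37.9607 − 33.8776| = 4.0831.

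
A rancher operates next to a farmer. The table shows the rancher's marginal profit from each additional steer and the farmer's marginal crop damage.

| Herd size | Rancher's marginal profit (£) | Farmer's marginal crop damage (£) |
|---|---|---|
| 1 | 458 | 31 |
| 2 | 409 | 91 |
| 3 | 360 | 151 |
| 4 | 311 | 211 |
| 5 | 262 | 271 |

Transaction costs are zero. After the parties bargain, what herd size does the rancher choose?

4

Bargaining reaches the level where marginal profit last exceeds marginal crop damage.
That holds through level 4 (311 ≥ 211) but not at 5 (262 < 271).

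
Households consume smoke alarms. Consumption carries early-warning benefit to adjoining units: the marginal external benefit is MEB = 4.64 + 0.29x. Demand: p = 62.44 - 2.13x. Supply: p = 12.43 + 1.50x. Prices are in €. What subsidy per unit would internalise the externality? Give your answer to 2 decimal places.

Social marginal benefit = demand + MEB = 67.08 - 1.84x.
Set SMB = MC: 67.08 - 1.84x = 12.43 + 1.50x → x* = 16.3623.
The Pigouvian subsidy equals MEB at x*: 4.64 + 0.29×16.3623 = 9.3851.

subsidy = €9.39 per unit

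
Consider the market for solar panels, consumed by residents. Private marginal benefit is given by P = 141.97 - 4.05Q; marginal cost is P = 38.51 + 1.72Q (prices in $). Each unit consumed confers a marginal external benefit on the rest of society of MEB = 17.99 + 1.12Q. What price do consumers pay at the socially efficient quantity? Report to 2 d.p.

Social marginal benefit = demand + MEB = 159.96 - 2.93Q.
Set SMB = MC: 159.96 - 2.93Q = 38.51 + 1.72Q → Q* = 26.1183.
Consumer price on the demand curve at Q*: 141.97 − 4.05×26.1183 = 36.1909.

P = $36.19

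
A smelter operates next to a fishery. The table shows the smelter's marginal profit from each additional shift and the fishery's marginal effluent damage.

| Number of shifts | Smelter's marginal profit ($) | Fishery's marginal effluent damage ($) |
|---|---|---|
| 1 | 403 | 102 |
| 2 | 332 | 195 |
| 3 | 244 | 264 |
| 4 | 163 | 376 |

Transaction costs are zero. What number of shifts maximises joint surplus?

2

Bargaining reaches the level where marginal profit last exceeds marginal effluent damage.
That holds through level 2 (332 ≥ 195) but not at 3 (244 < 264).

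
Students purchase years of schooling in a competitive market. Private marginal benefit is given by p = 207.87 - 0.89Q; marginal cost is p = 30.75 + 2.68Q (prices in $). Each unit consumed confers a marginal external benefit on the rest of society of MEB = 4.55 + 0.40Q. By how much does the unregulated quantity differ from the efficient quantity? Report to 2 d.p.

7.70 units

Market equilibrium (private): 30.75 + 2.68Q = 207.87 - 0.89Q → Q_m = 49.6134.
Social marginal benefit = demand + MEB = 212.42 - 0.49Q.
Set SMB = MC: 212.42 - 0.49Q = 30.75 + 2.68Q → Q* = 57.3091.
Gap = |49.6134 − 57.3091| = 7.6957.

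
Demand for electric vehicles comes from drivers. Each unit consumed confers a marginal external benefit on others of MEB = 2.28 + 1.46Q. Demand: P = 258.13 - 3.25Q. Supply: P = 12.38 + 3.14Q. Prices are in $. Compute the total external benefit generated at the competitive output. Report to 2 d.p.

Market equilibrium (private): 12.38 + 3.14Q = 258.13 - 3.25Q → Q_m = 38.4585.
Total external benefit = ∫₀^{Q_m} (2.28 + 1.46Q) dQ = 2.28×38.4585 + ½×1.46×38.4585² = 1167.3964.

$1167.40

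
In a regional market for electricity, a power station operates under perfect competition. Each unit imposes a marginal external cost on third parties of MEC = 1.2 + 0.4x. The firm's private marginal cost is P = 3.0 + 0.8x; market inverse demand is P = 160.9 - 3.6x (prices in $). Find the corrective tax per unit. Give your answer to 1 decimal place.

Social marginal cost = private MC + MEC = 4.2 + 1.2x.
Set SMC = demand: 4.2 + 1.2x = 160.9 - 3.6x → x* = 32.6458.
The Pigouvian tax equals MEC at x*: 1.2 + 0.4×32.6458 = 14.2583.

tax = $14.3 per unit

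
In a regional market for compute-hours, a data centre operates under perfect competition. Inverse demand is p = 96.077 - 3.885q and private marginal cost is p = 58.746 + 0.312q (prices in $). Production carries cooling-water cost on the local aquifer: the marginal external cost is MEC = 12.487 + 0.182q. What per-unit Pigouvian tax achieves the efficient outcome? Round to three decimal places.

Social marginal cost = private MC + MEC = 71.233 + 0.494q.
Set SMC = demand: 71.233 + 0.494q = 96.077 - 3.885q → q* = 5.6734.
The Pigouvian tax equals MEC at q*: 12.487 + 0.182×5.6734 = 13.5196.

tax = $13.520 per unit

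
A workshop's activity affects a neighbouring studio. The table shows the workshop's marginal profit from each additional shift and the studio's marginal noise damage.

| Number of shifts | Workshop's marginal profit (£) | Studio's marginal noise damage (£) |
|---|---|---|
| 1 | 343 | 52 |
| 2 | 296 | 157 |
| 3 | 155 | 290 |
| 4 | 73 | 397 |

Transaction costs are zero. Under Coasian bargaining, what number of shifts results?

Bargaining reaches the level where marginal profit last exceeds marginal noise damage.
That holds through level 2 (296 ≥ 157) but not at 3 (155 < 290).

2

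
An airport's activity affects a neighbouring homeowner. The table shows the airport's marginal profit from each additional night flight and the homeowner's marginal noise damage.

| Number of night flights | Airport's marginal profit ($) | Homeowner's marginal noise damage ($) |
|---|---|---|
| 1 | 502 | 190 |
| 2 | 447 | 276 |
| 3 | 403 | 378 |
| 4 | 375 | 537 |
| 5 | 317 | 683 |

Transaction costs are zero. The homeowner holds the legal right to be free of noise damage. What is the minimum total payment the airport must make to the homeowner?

$844

Efficient level: marginal profit ≥ marginal noise damage through level 3, so k* = 3.
With the homeowner holding the right, the airport must at least compensate total damage at k*: 190 + 276 + 378 = 844.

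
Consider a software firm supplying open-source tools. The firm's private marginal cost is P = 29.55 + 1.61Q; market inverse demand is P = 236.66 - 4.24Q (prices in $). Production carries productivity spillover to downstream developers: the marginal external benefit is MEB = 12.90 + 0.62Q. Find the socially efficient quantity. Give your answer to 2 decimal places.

Social marginal cost = private MC − MEB = 16.65 + 0.99Q.
Set SMC = demand: 16.65 + 0.99Q = 236.66 - 4.24Q → Q* = 42.0669.

Q* = 42.07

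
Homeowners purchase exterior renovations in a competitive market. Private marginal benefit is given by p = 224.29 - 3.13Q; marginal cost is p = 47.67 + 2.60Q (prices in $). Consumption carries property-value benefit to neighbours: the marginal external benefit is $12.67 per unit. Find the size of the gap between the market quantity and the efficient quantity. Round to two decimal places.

2.21 units

Market equilibrium (private): 47.67 + 2.60Q = 224.29 - 3.13Q → Q_m = 30.8237.
Social marginal benefit = demand + MEB = 236.96 - 3.13Q.
Set SMB = MC: 236.96 - 3.13Q = 47.67 + 2.60Q → Q* = 33.0349.
Gap = |30.8237 − 33.0349| = 2.2112.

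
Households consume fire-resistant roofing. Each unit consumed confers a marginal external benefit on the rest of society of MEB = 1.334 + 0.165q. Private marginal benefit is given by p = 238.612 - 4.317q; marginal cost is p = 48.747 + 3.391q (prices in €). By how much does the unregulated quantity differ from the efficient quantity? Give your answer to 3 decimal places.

Market equilibrium (private): 48.747 + 3.391q = 238.612 - 4.317q → q_m = 24.6322.
Social marginal benefit = demand + MEB = 239.946 - 4.152q.
Set SMB = MC: 239.946 - 4.152q = 48.747 + 3.391q → q* = 25.3479.
Gap = |24.6322 − 25.3479| = 0.7157.

0.716 units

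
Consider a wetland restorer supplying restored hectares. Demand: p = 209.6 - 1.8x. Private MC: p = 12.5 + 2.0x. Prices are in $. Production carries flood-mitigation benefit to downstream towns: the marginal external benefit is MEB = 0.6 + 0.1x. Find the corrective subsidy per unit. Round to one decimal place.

subsidy = $5.9 per unit

Social marginal cost = private MC − MEB = 11.9 + 1.9x.
Set SMC = demand: 11.9 + 1.9x = 209.6 - 1.8x → x* = 53.4324.
The Pigouvian subsidy equals MEB at x*: 0.6 + 0.1×53.4324 = 5.9432.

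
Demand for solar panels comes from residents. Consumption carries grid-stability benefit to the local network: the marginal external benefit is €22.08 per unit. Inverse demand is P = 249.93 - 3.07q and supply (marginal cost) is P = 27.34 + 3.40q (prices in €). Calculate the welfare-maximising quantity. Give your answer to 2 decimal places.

q* = 37.82

Social marginal benefit = demand + MEB = 272.01 - 3.07q.
Set SMB = MC: 272.01 - 3.07q = 27.34 + 3.40q → q* = 37.8161.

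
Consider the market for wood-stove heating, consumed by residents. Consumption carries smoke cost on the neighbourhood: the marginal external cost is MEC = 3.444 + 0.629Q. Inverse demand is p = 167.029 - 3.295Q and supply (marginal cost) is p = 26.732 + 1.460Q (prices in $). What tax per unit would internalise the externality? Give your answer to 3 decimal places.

Social marginal benefit = demand − MEC = 163.585 - 3.924Q.
Set SMB = MC: 163.585 - 3.924Q = 26.732 + 1.460Q → Q* = 25.4185.
The Pigouvian tax equals MEC at Q*: 3.444 + 0.629×25.4185 = 19.4322.

tax = $19.432 per unit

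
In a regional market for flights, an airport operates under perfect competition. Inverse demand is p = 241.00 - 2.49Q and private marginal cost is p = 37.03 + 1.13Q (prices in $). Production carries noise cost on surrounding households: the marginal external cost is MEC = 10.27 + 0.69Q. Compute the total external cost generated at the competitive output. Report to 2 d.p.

Market equilibrium (private): 37.03 + 1.13Q = 241.00 - 2.49Q → Q_m = 56.3453.
Total external cost = ∫₀^{Q_m} (10.27 + 0.69Q) dQ = 10.27×56.3453 + ½×0.69×56.3453² = 1673.9698.

$1673.97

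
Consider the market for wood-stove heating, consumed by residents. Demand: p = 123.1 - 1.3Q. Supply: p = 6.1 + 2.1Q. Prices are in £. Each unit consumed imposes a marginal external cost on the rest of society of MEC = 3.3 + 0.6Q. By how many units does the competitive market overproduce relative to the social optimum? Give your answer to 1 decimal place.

Market equilibrium (private): 6.1 + 2.1Q = 123.1 - 1.3Q → Q_m = 34.4118.
Social marginal benefit = demand − MEC = 119.8 - 1.9Q.
Set SMB = MC: 119.8 - 1.9Q = 6.1 + 2.1Q → Q* = 28.4250.
Gap = |34.4118 − 28.4250| = 5.9868.

6.0 units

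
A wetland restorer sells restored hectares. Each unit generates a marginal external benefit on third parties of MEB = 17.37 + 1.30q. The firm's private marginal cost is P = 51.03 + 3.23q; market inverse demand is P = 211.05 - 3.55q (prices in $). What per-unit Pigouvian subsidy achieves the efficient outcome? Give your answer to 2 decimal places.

subsidy = $59.45 per unit

Social marginal cost = private MC − MEB = 33.66 + 1.93q.
Set SMC = demand: 33.66 + 1.93q = 211.05 - 3.55q → q* = 32.3704.
The Pigouvian subsidy equals MEB at q*: 17.37 + 1.30×32.3704 = 59.4515.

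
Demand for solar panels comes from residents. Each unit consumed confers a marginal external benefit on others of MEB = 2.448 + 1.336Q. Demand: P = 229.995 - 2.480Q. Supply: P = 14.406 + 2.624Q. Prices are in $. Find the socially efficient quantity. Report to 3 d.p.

Social marginal benefit = demand + MEB = 232.443 - 1.144Q.
Set SMB = MC: 232.443 - 1.144Q = 14.406 + 2.624Q → Q* = 57.8654.

Q* = 57.865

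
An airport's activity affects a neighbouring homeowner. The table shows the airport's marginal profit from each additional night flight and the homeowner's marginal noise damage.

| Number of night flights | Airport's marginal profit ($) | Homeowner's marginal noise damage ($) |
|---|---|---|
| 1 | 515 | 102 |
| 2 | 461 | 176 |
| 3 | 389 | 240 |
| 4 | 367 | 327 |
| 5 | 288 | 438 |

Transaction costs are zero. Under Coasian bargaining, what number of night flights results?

4

Bargaining reaches the level where marginal profit last exceeds marginal noise damage.
That holds through level 4 (367 ≥ 327) but not at 5 (288 < 438).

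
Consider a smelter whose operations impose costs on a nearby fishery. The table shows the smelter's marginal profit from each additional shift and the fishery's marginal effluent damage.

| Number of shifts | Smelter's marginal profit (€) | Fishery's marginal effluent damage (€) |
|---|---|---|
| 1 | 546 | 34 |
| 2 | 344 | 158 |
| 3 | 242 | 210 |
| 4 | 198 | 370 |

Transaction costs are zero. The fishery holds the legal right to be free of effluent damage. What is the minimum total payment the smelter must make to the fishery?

Efficient level: marginal profit ≥ marginal effluent damage through level 3, so k* = 3.
With the fishery holding the right, the smelter must at least compensate total damage at k*: 34 + 158 + 210 = 402.

€402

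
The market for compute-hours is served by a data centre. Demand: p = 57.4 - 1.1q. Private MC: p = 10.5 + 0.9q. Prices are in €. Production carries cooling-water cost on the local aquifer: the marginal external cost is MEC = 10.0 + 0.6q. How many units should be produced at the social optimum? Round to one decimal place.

Social marginal cost = private MC + MEC = 20.5 + 1.5q.
Set SMC = demand: 20.5 + 1.5q = 57.4 - 1.1q → q* = 14.1923.

q* = 14.2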